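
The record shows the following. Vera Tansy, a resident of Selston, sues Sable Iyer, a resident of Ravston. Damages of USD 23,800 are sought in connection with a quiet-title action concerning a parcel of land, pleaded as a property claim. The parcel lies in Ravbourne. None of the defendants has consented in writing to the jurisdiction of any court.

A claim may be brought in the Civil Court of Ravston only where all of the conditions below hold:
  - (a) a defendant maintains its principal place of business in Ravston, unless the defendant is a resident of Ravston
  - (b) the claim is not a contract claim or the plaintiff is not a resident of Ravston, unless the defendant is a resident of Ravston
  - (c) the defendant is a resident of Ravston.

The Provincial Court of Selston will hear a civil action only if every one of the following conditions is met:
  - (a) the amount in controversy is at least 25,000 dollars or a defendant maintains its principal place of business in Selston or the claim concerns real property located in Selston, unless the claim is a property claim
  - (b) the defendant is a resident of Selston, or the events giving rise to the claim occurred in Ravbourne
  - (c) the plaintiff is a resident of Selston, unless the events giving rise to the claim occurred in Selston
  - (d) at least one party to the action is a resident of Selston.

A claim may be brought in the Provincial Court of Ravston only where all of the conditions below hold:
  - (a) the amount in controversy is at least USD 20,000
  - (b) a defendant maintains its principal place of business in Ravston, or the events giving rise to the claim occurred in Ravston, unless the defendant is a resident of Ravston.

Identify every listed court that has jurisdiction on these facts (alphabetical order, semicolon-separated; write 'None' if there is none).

the Civil Court of Ravston; the Provincial Court of Ravston; the Provincial Court of Selston

The Civil Court of Ravston:
  (a) No defendant is a corporation. But the defendant resides in Ravston, and the 'unless' clause therefore excuses the requirement. Condition met.
  (b) The claim is a property claim, not a contract claim, so one alternative holds. Satisfied.
  (c) The defendant resides in Ravston. Satisfied.
  → The court has jurisdiction.
The Provincial Court of Selston:
  (a) The amount in controversy is $23,800, below the 25,000 dollars floor; no defendant is a corporation; the property lies in Ravbourne, not Selston — none of the alternatives is met. However, the claim is a property claim, so the 'unless' proviso supplies this condition. Satisfied.
  (b) The operative events occurred in Ravbourne, which satisfies one of the alternatives. Met.
  (c) The plaintiff resides in Selston. Met.
  (d) Vera Tansy resides in Selston. Satisfied.
  → The court has jurisdiction.
The Provincial Court of Ravston:
  (a) The amount in controversy is USD 23,800, which meets the $20,000 floor. Condition met.
  (b) No defendant is a corporation; the operative events occurred in Ravbourne, not Ravston — none of the alternatives is met. However, the defendant resides in Ravston, so the 'unless' proviso supplies this condition. Satisfied.
  → Jurisdiction lies.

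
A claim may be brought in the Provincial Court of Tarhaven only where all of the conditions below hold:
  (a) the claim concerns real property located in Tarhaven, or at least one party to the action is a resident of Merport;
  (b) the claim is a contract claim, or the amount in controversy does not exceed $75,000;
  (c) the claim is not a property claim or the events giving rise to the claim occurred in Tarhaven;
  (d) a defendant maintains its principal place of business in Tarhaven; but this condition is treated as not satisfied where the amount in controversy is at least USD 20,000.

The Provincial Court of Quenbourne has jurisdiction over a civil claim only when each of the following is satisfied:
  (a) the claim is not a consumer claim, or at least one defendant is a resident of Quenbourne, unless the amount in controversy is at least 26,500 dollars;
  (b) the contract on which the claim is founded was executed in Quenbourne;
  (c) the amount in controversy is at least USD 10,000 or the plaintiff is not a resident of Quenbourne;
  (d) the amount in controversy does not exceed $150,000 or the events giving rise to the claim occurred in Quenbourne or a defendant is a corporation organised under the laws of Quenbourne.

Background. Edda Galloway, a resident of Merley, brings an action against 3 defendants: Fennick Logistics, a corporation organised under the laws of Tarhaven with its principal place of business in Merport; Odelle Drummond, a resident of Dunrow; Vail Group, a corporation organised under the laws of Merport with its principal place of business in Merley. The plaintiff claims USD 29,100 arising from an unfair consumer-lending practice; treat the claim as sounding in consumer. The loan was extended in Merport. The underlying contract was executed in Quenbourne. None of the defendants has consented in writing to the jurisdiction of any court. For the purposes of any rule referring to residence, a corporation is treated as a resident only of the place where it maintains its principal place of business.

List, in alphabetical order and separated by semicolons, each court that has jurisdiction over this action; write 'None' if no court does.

The Provincial Court of Tarhaven:
  (a) Fennick Logistics resides in Merport — that alternative is enough. Condition met.
  (b) The amount in controversy is $29,100, within the $75,000 ceiling, so one alternative holds. Satisfied.
  (c) The claim is a consumer claim, not a property claim, so one alternative holds. Met.
  (d) The corporate defendant(s) have their principal place of business in Merley, Merport, not Tarhaven. Not met.
  → Not every requirement is met — no jurisdiction.
The Provincial Court of Quenbourne:
  (a) The claim is a consumer claim; no defendant resides in Quenbourne (they reside in Merport, Dunrow, Merley) — none of the alternatives is met. The proviso rescues it, though: the amount in controversy is 29,100 dollars, which meets the $26,500 floor. Condition met.
  (b) The contract was executed in Quenbourne. Met.
  (c) The amount in controversy is $29,100, which meets the $10,000 floor, which satisfies one of the alternatives. Met.
  (d) The amount in controversy is 29,100 dollars, within the 150,000 dollars ceiling, so one alternative holds. Met.
  → The court has jurisdiction.

the Provincial Court of Quenbourne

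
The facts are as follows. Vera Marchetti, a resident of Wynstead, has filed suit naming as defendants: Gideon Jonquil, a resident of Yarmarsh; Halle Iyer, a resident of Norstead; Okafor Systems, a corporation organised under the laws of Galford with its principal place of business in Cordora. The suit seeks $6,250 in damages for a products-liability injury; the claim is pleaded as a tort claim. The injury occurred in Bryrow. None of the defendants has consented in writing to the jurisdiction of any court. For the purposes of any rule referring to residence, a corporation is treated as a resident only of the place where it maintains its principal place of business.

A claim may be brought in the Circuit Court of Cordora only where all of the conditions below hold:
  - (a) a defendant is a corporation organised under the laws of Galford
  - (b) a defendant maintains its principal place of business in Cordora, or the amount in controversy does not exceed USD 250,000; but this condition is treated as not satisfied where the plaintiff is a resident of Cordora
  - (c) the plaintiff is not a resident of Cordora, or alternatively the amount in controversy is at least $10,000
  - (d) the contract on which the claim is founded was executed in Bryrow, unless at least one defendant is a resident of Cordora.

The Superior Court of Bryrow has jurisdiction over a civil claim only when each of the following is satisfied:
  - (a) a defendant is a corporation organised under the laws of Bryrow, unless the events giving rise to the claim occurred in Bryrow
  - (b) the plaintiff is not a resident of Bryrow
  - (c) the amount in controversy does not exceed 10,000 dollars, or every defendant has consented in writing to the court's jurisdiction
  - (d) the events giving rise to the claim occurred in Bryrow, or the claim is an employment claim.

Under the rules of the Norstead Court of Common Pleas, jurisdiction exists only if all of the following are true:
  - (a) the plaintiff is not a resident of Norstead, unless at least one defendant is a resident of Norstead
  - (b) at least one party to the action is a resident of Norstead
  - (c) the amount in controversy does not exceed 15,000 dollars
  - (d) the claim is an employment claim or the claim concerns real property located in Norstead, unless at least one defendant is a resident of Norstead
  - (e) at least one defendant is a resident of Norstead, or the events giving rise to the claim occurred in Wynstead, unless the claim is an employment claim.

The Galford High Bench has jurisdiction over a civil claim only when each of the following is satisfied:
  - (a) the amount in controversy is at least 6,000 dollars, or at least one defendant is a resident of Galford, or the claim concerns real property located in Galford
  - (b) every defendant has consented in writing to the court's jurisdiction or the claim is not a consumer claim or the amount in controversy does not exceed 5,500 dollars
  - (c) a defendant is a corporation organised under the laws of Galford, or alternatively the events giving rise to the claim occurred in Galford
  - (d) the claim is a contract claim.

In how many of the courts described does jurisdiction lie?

3

The Circuit Court of Cordora:
  (a) Okafor Systems is organised under the laws of Galford. Condition met.
  (b) Okafor Systems has its principal place of business in Cordora, which satisfies one of the alternatives. And the carve-out is inapplicable — the plaintiff resides in Wynstead, not Cordora. Condition met.
  (c) The plaintiff resides in Wynstead, which is not Cordora — that alternative is enough. Met.
  (d) No contract (and hence no place of execution) is alleged. The proviso rescues it, though: Okafor Systems resides in Cordora. Condition met.
  → Jurisdiction lies.
The Superior Court of Bryrow:
  (a) The corporate defendant(s) are organised in Galford, not Bryrow. The proviso rescues it, though: the operative events occurred in Bryrow. Met.
  (b) The plaintiff resides in Wynstead, which is not Bryrow. Condition met.
  (c) The amount in controversy is $6,250, within the USD 10,000 ceiling — that alternative is enough. Satisfied.
  (d) The operative events occurred in Bryrow, which satisfies one of the alternatives. Met.
  → Every requirement is satisfied — jurisdiction.
The Norstead Court of Common Pleas:
  (a) The plaintiff resides in Wynstead, which is not Norstead. Condition met.
  (b) Halle Iyer resides in Norstead. Satisfied.
  (c) The amount in controversy is USD 6,250, within the USD 15,000 ceiling. Satisfied.
  (d) The claim is a tort claim, not an employment claim; the claim does not concern real property — none of the alternatives is met. But Halle Iyer resides in Norstead, and the 'unless' clause therefore excuses the requirement. Met.
  (e) Halle Iyer resides in Norstead, which satisfies one of the alternatives. Satisfied.
  → The court has jurisdiction.
The Galford High Bench:
  (a) The amount in controversy is 6,250 dollars, which meets the $6,000 floor, so this disjunct is met. Met.
  (b) The claim is a tort claim, not a consumer claim, which satisfies one of the alternatives. Satisfied.
  (c) Okafor Systems is organised under the laws of Galford, so this disjunct is met. Met.
  (d) The claim is a tort claim, not a contract claim. Not satisfied.
  → Not every requirement is met — no jurisdiction.
Courts with jurisdiction: the Circuit Court of Cordora, the Superior Court of Bryrow, the Norstead Court of Common Pleas — 3 in total.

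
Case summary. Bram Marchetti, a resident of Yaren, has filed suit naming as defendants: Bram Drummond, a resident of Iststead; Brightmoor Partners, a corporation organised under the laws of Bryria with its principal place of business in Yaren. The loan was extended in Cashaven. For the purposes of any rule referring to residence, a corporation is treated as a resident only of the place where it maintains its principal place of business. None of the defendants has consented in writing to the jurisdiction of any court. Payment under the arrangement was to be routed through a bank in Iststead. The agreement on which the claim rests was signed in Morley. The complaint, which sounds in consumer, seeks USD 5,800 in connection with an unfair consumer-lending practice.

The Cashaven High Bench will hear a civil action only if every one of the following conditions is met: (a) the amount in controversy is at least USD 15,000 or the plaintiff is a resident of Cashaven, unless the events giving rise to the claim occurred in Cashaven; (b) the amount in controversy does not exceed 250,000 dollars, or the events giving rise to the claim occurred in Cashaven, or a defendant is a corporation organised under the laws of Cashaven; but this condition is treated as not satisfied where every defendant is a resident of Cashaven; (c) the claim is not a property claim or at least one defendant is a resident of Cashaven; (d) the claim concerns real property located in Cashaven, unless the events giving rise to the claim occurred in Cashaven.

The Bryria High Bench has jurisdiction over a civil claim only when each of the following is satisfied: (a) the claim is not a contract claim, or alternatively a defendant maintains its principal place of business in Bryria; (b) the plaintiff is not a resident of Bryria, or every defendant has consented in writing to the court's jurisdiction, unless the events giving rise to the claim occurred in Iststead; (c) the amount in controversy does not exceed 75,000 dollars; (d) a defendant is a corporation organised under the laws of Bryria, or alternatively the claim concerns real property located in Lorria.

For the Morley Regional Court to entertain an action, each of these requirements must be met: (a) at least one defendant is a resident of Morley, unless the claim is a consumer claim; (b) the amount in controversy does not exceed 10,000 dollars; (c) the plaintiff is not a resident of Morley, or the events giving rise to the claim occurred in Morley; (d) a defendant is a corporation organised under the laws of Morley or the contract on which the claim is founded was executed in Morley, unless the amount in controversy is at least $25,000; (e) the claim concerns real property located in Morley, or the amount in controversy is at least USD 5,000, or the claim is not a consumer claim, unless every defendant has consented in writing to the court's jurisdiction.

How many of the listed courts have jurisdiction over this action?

The Cashaven High Bench:
  (a) The amount in controversy is 5,800 dollars, below the $15,000 floor; the plaintiff resides in Yaren, not Cashaven — none of the alternatives is met. However, the operative events occurred in Cashaven, so the 'unless' proviso supplies this condition. Met.
  (b) The amount in controversy is 5,800 dollars, within the $250,000 ceiling, so this disjunct is met. The exception is not triggered, since the defendants reside as follows — Bram Drummond in Iststead, Brightmoor Partners in Yaren — not all in Cashaven. Satisfied.
  (c) The claim is a consumer claim, not a property claim, so this disjunct is met. Satisfied.
  (d) The claim does not concern real property. However, the operative events occurred in Cashaven, so the 'unless' proviso supplies this condition. Met.
  → The court has jurisdiction.
The Bryria High Bench:
  (a) The claim is a consumer claim, not a contract claim — that alternative is enough. Satisfied.
  (b) The plaintiff resides in Yaren, which is not Bryria — that alternative is enough. Condition met.
  (c) The amount in controversy is 5,800 dollars, within the $75,000 ceiling. Condition met.
  (d) Brightmoor Partners is organised under the laws of Bryria, so this disjunct is met. Met.
  → The court has jurisdiction.
The Morley Regional Court:
  (a) No defendant resides in Morley (they reside in Iststead, Yaren). The proviso rescues it, though: the claim is a consumer claim. Satisfied.
  (b) The amount in controversy is 5,800 dollars, within the 10,000 dollars ceiling. Met.
  (c) The plaintiff resides in Yaren, which is not Morley, so this disjunct is met. Satisfied.
  (d) The contract was executed in Morley — that alternative is enough. Satisfied.
  (e) The amount in controversy is 5,800 dollars, which meets the 5,000 dollars floor — that alternative is enough. Condition met.
  → Jurisdiction lies.
Courts with jurisdiction: the Cashaven High Bench, the Bryria High Bench, the Morley Regional Court — 3 in total.

3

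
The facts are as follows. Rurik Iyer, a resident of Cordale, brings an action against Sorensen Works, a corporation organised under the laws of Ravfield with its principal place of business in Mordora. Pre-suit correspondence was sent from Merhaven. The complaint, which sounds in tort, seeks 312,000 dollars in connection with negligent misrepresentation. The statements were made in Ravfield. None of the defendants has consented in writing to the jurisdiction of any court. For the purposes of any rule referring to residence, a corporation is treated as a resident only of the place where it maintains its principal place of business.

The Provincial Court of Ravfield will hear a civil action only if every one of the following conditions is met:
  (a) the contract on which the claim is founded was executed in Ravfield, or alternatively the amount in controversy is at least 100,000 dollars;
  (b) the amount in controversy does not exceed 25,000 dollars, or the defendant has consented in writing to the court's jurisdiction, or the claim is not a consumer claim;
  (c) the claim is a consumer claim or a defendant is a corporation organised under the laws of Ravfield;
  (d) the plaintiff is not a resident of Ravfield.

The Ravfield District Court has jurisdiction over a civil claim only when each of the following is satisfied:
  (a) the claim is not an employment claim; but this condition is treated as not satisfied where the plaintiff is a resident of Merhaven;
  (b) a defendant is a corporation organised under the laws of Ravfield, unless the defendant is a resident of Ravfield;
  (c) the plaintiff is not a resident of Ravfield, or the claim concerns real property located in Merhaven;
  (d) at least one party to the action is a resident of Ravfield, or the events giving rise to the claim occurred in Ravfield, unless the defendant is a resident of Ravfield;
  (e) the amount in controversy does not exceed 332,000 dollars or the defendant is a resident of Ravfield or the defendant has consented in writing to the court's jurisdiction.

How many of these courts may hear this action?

The Provincial Court of Ravfield:
  (a) The amount in controversy is $312,000, which meets the 100,000 dollars floor, so this disjunct is met. Met.
  (b) The claim is a tort claim, not a consumer claim, so one alternative holds. Met.
  (c) Sorensen Works is organised under the laws of Ravfield — that alternative is enough. Condition met.
  (d) The plaintiff resides in Cordale, which is not Ravfield. Met.
  → The court has jurisdiction.
The Ravfield District Court:
  (a) The claim is a tort claim, not an employment claim. And the carve-out is inapplicable — the plaintiff resides in Cordale, not Merhaven. Met.
  (b) Sorensen Works is organised under the laws of Ravfield. Satisfied.
  (c) The plaintiff resides in Cordale, which is not Ravfield, which satisfies one of the alternatives. Condition met.
  (d) The operative events occurred in Ravfield — that alternative is enough. Satisfied.
  (e) The amount in controversy is $312,000, within the $332,000 ceiling, which satisfies one of the alternatives. Condition met.
  → All conditions met; jurisdiction exists.
Courts with jurisdiction: the Provincial Court of Ravfield, the Ravfield District Court — 2 in total.

2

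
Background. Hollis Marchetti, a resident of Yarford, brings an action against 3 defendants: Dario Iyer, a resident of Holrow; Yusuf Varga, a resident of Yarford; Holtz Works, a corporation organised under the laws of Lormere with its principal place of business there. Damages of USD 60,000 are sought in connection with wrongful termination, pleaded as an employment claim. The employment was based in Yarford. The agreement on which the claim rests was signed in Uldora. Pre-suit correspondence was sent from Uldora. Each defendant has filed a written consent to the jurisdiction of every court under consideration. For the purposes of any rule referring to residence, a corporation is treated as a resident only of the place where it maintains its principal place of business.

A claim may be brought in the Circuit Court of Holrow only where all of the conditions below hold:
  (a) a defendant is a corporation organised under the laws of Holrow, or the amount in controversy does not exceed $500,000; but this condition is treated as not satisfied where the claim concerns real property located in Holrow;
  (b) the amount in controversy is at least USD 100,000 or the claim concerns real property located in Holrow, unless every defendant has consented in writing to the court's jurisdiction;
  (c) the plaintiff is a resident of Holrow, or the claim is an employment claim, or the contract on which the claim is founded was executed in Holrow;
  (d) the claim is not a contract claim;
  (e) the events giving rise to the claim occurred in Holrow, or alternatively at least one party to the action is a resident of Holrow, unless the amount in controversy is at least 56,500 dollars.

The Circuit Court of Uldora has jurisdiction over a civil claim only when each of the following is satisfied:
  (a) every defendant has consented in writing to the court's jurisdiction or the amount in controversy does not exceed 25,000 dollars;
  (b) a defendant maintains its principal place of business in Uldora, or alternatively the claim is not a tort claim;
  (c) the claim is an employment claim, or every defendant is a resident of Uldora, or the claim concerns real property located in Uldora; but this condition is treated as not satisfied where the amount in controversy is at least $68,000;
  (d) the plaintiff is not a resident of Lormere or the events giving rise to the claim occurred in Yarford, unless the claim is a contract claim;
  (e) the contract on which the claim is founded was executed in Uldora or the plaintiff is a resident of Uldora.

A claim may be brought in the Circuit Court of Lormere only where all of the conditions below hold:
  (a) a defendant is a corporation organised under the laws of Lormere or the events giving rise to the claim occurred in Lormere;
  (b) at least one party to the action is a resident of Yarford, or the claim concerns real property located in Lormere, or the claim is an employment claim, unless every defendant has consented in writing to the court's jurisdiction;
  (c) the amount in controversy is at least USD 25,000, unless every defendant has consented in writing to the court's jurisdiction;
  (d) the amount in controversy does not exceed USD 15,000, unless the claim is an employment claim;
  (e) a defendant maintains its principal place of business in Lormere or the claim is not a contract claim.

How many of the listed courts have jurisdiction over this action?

3

The Circuit Court of Holrow:
  (a) The amount in controversy is USD 60,000, within the USD 500,000 ceiling, so this disjunct is met. And the carve-out is inapplicable — the claim does not concern real property. Condition met.
  (b) The amount in controversy is 60,000 dollars, below the USD 100,000 floor; the claim does not concern real property — no alternative holds. But every defendant has filed written consent, and the 'unless' clause therefore excuses the requirement. Condition met.
  (c) The claim is an employment claim, so one alternative holds. Condition met.
  (d) The claim is an employment claim, not a contract claim. Satisfied.
  (e) Dario Iyer resides in Holrow, so this disjunct is met. Met.
  → The court has jurisdiction.
The Circuit Court of Uldora:
  (a) Every defendant has filed written consent, so this disjunct is met. Satisfied.
  (b) The claim is an employment claim, not a tort claim, so this disjunct is met. Condition met.
  (c) The claim is an employment claim, which satisfies one of the alternatives. And the carve-out is inapplicable — the amount in controversy is $60,000, below the $68,000 floor. Condition met.
  (d) The plaintiff resides in Yarford, which is not Lormere, so this disjunct is met. Satisfied.
  (e) The contract was executed in Uldora, which satisfies one of the alternatives. Met.
  → All conditions met; jurisdiction exists.
The Circuit Court of Lormere:
  (a) Holtz Works is organised under the laws of Lormere, which satisfies one of the alternatives. Met.
  (b) Hollis Marchetti resides in Yarford — that alternative is enough. Satisfied.
  (c) The amount in controversy is 60,000 dollars, which meets the USD 25,000 floor. Met.
  (d) The amount in controversy is 60,000 dollars, above the $15,000 ceiling. However, the claim is an employment claim, so the 'unless' proviso supplies this condition. Condition met.
  (e) Holtz Works has its principal place of business in Lormere, so this disjunct is met. Met.
  → Every requirement is satisfied — jurisdiction.
Courts with jurisdiction: the Circuit Court of Holrow, the Circuit Court of Uldora, the Circuit Court of Lormere — 3 in total.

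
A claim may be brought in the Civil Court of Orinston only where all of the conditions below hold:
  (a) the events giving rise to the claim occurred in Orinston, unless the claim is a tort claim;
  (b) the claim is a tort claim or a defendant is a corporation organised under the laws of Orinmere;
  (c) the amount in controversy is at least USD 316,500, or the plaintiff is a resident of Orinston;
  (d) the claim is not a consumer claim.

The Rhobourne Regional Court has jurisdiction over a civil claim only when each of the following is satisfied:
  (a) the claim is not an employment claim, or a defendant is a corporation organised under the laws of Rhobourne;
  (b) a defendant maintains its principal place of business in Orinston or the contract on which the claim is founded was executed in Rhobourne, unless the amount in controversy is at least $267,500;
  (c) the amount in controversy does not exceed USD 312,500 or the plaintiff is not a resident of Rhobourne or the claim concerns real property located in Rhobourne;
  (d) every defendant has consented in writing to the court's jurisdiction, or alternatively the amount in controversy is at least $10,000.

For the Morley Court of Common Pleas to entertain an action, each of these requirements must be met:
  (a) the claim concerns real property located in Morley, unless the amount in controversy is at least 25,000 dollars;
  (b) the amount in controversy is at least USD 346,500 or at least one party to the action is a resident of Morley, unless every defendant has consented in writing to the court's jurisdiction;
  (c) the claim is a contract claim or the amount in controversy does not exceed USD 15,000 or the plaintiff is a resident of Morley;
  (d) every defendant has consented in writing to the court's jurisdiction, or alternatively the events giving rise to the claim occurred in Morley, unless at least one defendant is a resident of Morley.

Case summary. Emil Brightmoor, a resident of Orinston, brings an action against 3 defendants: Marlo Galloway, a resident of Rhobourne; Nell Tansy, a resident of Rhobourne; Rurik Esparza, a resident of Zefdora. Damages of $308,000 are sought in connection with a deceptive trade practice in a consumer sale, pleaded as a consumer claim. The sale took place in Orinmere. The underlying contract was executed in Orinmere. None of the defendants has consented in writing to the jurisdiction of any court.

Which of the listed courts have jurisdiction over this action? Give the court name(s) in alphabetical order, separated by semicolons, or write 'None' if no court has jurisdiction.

the Rhobourne Regional Court

The Civil Court of Orinston:
  (a) The operative events occurred in Orinmere, not Orinston. The proviso offers no rescue either, since the claim is a consumer claim, not a tort claim. Not satisfied.
  (b) The claim is a consumer claim, not a tort claim; no defendant is a corporation — none of the alternatives is met. Not met.
  (c) The plaintiff resides in Orinston — that alternative is enough. Met.
  (d) The claim is a consumer claim. Not satisfied.
  → Not every requirement is met — no jurisdiction.
The Rhobourne Regional Court:
  (a) The claim is a consumer claim, not an employment claim — that alternative is enough. Condition met.
  (b) No defendant is a corporation; the contract was executed in Orinmere, not Rhobourne — no alternative holds. The proviso rescues it, though: the amount in controversy is $308,000, which meets the 267,500 dollars floor. Met.
  (c) The amount in controversy is USD 308,000, within the $312,500 ceiling, so one alternative holds. Satisfied.
  (d) The amount in controversy is 308,000 dollars, which meets the $10,000 floor, so this disjunct is met. Satisfied.
  → The court has jurisdiction.
The Morley Court of Common Pleas:
  (a) The claim does not concern real property. However, the amount in controversy is USD 308,000, which meets the USD 25,000 floor, so the 'unless' proviso supplies this condition. Condition met.
  (b) The amount in controversy is 308,000 dollars, below the $346,500 floor; no party resides in Morley — no alternative holds. And no such written consent has been filed, so the proviso does not save it. Condition not met.
  (c) The claim is a consumer claim, not a contract claim; the amount in controversy is $308,000, above the $15,000 ceiling; the plaintiff resides in Orinston, not Morley — every alternative fails. Not satisfied.
  (d) No such written consent has been filed; the operative events occurred in Orinmere, not Morley — none of the alternatives is met. And no defendant resides in Morley (they reside in Rhobourne, Rhobourne, Zefdora), so the proviso does not save it. Condition not met.
  → No jurisdiction.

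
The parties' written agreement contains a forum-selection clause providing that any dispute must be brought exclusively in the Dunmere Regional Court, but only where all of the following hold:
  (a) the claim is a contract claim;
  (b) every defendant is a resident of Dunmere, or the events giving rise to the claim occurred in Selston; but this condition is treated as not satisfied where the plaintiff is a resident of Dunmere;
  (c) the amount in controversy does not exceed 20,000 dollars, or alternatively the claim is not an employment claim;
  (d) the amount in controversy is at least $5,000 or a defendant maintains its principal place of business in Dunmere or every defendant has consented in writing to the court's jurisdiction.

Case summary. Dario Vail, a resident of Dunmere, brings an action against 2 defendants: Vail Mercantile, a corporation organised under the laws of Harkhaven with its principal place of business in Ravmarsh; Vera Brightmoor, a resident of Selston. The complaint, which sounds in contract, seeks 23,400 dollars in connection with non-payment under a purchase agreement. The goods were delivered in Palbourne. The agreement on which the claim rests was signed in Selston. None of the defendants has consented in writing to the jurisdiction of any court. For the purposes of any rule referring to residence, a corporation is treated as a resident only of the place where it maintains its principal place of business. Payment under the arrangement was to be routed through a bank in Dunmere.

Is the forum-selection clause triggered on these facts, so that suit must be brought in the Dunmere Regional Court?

No

The Dunmere Regional Court:
  (a) The claim is a contract claim. Condition met.
  (b) The defendants reside as follows — Vail Mercantile in Ravmarsh, Vera Brightmoor in Selston — not all in Dunmere; the operative events occurred in Palbourne, not Selston — every alternative fails. Not met.
  (c) The claim is a contract claim, not an employment claim, so one alternative holds. Condition met.
  (d) The amount in controversy is $23,400, which meets the USD 5,000 floor, so one alternative holds. Condition met.
  → The clause does not apply.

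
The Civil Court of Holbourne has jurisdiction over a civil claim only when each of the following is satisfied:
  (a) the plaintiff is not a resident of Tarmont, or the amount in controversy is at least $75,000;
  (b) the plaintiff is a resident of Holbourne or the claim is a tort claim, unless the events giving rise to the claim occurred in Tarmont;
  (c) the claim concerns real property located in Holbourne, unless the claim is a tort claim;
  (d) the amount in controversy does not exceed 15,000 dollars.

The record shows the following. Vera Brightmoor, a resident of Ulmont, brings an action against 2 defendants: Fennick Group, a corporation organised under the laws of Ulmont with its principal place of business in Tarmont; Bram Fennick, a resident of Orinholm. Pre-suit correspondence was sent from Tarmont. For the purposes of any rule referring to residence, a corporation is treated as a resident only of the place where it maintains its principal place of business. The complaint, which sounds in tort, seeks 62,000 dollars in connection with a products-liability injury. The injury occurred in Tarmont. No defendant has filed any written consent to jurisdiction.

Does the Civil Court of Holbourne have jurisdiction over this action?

No

The Civil Court of Holbourne:
  (a) The plaintiff resides in Ulmont, which is not Tarmont, so this disjunct is met. Condition met.
  (b) The claim is a tort claim — that alternative is enough. Met.
  (c) The claim does not concern real property. But the claim is a tort claim, and the 'unless' clause therefore excuses the requirement. Satisfied.
  (d) The amount in controversy is USD 62,000, above the $15,000 ceiling. Not met.
  → No jurisdiction.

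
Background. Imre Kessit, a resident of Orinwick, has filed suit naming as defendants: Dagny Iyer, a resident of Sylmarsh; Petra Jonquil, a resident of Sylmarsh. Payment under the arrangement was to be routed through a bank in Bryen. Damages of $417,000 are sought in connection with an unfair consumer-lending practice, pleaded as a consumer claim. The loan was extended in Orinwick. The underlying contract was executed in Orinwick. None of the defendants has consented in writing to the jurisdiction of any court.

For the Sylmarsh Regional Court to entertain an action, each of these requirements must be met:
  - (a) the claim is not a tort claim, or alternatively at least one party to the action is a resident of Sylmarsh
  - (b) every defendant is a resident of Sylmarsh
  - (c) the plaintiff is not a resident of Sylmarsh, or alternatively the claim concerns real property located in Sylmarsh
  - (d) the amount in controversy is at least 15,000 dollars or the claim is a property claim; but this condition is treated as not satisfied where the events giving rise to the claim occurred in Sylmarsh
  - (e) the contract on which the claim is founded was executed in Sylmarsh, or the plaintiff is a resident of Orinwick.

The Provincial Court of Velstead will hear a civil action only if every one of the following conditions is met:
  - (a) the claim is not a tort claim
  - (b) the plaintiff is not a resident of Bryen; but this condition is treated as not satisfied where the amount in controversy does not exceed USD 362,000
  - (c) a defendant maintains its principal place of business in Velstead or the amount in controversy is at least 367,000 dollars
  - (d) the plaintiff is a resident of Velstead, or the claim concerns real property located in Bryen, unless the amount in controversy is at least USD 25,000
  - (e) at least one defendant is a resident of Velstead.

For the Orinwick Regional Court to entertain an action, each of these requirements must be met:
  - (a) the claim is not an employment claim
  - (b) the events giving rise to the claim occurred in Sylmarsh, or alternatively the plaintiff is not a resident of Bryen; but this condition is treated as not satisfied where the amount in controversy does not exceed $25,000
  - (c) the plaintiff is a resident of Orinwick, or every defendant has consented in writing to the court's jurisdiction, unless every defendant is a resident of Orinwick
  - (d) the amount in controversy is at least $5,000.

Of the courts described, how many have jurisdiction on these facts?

The Sylmarsh Regional Court:
  (a) The claim is a consumer claim, not a tort claim, so this disjunct is met. Satisfied.
  (b) The defendants reside as follows — Dagny Iyer in Sylmarsh, Petra Jonquil in Sylmarsh — all in Sylmarsh. Met.
  (c) The plaintiff resides in Orinwick, which is not Sylmarsh — that alternative is enough. Satisfied.
  (d) The amount in controversy is $417,000, which meets the USD 15,000 floor — that alternative is enough. The carve-out does not apply: the operative events occurred in Orinwick, not Sylmarsh. Met.
  (e) The plaintiff resides in Orinwick, so this disjunct is met. Condition met.
  → The court has jurisdiction.
The Provincial Court of Velstead:
  (a) The claim is a consumer claim, not a tort claim. Condition met.
  (b) The plaintiff resides in Orinwick, which is not Bryen. The exception is not triggered, since the amount in controversy is $417,000, above the USD 362,000 ceiling. Condition met.
  (c) The amount in controversy is 417,000 dollars, which meets the USD 367,000 floor, which satisfies one of the alternatives. Satisfied.
  (d) The plaintiff resides in Orinwick, not Velstead; the claim does not concern real property — every alternative fails. However, the amount in controversy is $417,000, which meets the USD 25,000 floor, so the 'unless' proviso supplies this condition. Condition met.
  (e) No defendant resides in Velstead (they reside in Sylmarsh, Sylmarsh). Condition not met.
  → At least one condition fails; no jurisdiction.
The Orinwick Regional Court:
  (a) The claim is a consumer claim, not an employment claim. Satisfied.
  (b) The plaintiff resides in Orinwick, which is not Bryen — that alternative is enough. The exception is not triggered, since the amount in controversy is 417,000 dollars, above the USD 25,000 ceiling. Met.
  (c) The plaintiff resides in Orinwick, which satisfies one of the alternatives. Met.
  (d) The amount in controversy is 417,000 dollars, which meets the $5,000 floor. Condition met.
  → All conditions met; jurisdiction exists.
Courts with jurisdiction: the Sylmarsh Regional Court, the Orinwick Regional Court — 2 in total.

2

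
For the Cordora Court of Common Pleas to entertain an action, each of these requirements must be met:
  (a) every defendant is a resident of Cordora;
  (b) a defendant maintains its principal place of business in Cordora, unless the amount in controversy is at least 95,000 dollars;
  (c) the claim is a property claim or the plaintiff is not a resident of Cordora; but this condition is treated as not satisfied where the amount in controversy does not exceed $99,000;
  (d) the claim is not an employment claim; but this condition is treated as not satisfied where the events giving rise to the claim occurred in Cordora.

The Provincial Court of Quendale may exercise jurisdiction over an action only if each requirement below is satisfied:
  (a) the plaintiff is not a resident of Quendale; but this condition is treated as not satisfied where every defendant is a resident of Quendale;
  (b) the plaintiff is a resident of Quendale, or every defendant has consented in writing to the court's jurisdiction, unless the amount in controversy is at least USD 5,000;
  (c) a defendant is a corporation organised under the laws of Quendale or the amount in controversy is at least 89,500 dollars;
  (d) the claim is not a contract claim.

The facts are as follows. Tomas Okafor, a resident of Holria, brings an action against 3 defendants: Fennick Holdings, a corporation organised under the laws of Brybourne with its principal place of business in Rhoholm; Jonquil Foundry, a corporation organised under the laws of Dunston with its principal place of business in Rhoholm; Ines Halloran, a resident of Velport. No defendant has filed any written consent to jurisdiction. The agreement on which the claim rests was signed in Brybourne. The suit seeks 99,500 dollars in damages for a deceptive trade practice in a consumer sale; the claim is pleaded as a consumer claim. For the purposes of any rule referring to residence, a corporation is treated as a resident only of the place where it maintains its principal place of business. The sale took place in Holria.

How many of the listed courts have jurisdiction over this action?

1

The Cordora Court of Common Pleas:
  (a) The defendants reside as follows — Fennick Holdings in Rhoholm, Jonquil Foundry in Rhoholm, Ines Halloran in Velport — not all in Cordora. Fails.
  (b) The corporate defendant(s) have their principal place of business in Rhoholm, not Cordora. The proviso rescues it, though: the amount in controversy is $99,500, which meets the USD 95,000 floor. Condition met.
  (c) The plaintiff resides in Holria, which is not Cordora, so this disjunct is met. The exception is not triggered, since the amount in controversy is USD 99,500, above the $99,000 ceiling. Condition met.
  (d) The claim is a consumer claim, not an employment claim. And the carve-out is inapplicable — the operative events occurred in Holria, not Cordora. Condition met.
  → Not every requirement is met — no jurisdiction.
The Provincial Court of Quendale:
  (a) The plaintiff resides in Holria, which is not Quendale. And the carve-out is inapplicable — the defendants reside as follows — Fennick Holdings in Rhoholm, Jonquil Foundry in Rhoholm, Ines Halloran in Velport — not all in Quendale. Condition met.
  (b) The plaintiff resides in Holria, not Quendale; no such written consent has been filed — no alternative holds. But the amount in controversy is USD 99,500, which meets the USD 5,000 floor, and the 'unless' clause therefore excuses the requirement. Condition met.
  (c) The amount in controversy is $99,500, which meets the 89,500 dollars floor, so this disjunct is met. Met.
  (d) The claim is a consumer claim, not a contract claim. Met.
  → Every requirement is satisfied — jurisdiction.
Courts with jurisdiction: the Provincial Court of Quendale — 1 in total.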